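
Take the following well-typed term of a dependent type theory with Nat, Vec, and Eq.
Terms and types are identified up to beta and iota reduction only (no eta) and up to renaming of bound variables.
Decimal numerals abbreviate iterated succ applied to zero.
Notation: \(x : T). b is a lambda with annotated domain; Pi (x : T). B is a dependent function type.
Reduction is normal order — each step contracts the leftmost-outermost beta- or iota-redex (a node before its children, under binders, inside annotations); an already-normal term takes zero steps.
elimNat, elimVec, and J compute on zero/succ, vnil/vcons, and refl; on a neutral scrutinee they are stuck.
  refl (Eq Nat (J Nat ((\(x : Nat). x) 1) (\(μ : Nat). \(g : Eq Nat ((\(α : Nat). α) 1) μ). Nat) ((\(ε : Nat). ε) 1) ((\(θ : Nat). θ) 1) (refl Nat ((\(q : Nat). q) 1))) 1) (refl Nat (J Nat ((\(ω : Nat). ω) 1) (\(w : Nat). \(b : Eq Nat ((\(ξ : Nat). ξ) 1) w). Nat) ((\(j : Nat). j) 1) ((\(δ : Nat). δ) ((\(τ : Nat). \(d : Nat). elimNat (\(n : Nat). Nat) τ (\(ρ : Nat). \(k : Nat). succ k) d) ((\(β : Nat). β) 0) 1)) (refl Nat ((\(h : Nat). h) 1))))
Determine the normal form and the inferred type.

reduced normal form:
  refl (Eq Nat 1 1) (refl Nat 1)
inferred type:
  Eq (Eq Nat 1 1) (refl Nat 1) (refl Nat 1)


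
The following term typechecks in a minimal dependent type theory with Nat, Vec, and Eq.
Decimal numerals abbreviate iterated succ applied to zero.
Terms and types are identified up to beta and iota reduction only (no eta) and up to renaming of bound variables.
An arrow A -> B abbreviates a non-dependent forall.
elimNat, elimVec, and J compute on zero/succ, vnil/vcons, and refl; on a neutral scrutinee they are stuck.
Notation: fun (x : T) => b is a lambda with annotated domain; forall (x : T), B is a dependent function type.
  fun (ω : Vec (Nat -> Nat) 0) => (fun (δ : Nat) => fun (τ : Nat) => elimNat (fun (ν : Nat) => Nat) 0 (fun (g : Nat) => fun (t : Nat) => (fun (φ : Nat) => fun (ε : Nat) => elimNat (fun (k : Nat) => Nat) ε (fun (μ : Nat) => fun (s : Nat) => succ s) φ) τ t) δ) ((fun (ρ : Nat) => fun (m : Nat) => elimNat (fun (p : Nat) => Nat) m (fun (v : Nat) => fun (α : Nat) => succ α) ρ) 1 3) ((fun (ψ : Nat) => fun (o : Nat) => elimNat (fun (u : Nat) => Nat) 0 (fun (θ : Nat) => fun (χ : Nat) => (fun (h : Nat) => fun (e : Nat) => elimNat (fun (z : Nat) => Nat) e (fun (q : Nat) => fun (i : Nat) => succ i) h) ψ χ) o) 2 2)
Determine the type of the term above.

inferred type:
  Vec (Nat -> Nat) 0 -> Nat


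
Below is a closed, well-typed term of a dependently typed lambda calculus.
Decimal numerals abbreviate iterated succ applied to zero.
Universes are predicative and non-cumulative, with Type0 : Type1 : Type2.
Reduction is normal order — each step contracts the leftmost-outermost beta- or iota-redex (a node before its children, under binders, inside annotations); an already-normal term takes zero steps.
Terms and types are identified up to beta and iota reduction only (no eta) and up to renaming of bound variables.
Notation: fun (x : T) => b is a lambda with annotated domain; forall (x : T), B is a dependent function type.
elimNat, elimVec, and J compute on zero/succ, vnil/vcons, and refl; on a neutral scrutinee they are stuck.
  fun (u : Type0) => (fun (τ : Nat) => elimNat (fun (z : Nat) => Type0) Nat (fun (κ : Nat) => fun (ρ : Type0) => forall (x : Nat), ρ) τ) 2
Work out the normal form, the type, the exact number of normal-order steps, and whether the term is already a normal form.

normal form:
  fun (u : Type0) => forall (τ : Nat), forall (z : Nat), Nat
the term's type:
  forall (u : Type0), Type0
normal-order step count: 8
term was already normal: no
first redex: a beta-redex


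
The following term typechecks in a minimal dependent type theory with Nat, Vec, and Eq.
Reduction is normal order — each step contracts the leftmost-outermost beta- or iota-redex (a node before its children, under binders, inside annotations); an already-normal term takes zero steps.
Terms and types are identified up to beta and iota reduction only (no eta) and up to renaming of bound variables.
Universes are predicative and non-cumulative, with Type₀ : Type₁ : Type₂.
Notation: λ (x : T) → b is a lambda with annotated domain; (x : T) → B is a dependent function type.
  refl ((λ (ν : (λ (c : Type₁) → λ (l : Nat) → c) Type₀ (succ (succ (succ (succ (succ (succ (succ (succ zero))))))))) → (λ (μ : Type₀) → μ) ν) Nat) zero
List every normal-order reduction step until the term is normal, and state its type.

normal-order reduction sequence:
  refl ((λ (ν : (λ (c : Type₁) → λ (l : Nat) → c) Type₀ (succ (succ (succ (succ (succ (succ (succ (succ zero))))))))) → (λ (μ : Type₀) → μ) ν) Nat) zero
  ~> refl ((λ (ν : Type₀) → ν) Nat) zero
  ~> refl Nat zero
type:
  Eq Nat zero zero


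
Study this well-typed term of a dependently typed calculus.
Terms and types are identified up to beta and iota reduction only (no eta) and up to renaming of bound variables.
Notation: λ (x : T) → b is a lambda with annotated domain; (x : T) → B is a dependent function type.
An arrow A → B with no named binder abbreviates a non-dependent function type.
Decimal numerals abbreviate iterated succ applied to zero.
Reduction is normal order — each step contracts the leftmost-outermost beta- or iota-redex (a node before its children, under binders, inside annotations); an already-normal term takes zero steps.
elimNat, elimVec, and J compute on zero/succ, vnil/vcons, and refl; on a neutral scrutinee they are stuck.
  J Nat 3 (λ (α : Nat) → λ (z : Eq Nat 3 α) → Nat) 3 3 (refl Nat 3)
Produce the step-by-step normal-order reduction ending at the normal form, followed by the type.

normal-order reduction:
  J Nat 3 (λ (α : Nat) → λ (z : Eq Nat 3 α) → Nat) 3 3 (refl Nat 3)
  ~> 3
type:
  Nat


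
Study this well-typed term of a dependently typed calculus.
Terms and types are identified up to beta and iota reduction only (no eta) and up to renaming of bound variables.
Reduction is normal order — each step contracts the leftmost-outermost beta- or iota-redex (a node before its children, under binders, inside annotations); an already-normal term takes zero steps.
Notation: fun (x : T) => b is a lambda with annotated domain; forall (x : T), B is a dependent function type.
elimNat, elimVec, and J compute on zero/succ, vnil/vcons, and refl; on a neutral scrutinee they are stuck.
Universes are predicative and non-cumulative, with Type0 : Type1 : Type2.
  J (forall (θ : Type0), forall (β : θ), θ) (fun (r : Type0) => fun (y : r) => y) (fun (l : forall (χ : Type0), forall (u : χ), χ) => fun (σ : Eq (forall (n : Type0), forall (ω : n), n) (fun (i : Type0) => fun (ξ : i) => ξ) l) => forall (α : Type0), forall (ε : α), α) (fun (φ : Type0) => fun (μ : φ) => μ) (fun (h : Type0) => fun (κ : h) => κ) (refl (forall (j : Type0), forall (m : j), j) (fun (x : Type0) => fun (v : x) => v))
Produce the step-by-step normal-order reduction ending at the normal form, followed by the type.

normal-order reduction sequence:
  J (forall (θ : Type0), forall (β : θ), θ) (fun (r : Type0) => fun (y : r) => y) (fun (l : forall (χ : Type0), forall (u : χ), χ) => fun (σ : Eq (forall (n : Type0), forall (ω : n), n) (fun (i : Type0) => fun (ξ : i) => ξ) l) => forall (α : Type0), forall (ε : α), α) (fun (φ : Type0) => fun (μ : φ) => μ) (fun (h : Type0) => fun (κ : h) => κ) (refl (forall (j : Type0), forall (m : j), j) (fun (x : Type0) => fun (v : x) => v))
  ~> fun (θ : Type0) => fun (β : θ) => β
inferred type:
  forall (θ : Type0), forall (β : θ), θ


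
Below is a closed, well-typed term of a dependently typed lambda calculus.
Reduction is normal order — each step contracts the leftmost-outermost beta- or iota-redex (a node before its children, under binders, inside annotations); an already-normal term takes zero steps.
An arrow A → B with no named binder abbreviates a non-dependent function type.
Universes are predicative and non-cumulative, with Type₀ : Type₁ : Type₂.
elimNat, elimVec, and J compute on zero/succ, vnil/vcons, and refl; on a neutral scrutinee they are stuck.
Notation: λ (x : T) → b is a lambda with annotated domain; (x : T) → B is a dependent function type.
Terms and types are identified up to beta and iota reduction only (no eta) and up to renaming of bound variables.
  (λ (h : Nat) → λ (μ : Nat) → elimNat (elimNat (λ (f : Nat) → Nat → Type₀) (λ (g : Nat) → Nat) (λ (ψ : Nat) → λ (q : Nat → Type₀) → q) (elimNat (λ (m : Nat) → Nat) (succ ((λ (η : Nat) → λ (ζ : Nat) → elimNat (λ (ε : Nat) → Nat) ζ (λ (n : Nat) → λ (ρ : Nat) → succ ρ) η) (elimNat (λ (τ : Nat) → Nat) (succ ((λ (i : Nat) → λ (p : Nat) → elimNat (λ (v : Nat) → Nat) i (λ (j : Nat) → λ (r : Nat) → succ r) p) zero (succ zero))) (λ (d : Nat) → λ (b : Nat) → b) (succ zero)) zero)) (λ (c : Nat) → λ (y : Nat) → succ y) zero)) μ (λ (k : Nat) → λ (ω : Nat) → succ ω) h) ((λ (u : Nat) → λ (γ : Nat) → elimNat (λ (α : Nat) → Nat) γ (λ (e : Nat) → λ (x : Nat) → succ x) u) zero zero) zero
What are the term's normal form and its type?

normal form:
  zero
the term's type:
  Nat


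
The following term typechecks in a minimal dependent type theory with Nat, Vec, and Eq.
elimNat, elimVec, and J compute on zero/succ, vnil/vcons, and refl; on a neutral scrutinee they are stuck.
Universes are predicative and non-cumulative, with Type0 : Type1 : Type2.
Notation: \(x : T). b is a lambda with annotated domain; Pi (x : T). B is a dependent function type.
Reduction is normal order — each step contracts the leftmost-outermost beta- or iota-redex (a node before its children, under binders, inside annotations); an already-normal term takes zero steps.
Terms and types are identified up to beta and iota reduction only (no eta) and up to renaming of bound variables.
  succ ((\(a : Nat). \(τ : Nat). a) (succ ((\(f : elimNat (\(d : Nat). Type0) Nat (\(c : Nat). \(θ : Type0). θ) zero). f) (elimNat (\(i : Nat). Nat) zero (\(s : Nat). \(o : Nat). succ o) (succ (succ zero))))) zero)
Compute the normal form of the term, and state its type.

normal form:
  succ (succ (succ (succ zero)))
type:
  Nat
observation: 10 normal-order steps separate the term from its normal form.


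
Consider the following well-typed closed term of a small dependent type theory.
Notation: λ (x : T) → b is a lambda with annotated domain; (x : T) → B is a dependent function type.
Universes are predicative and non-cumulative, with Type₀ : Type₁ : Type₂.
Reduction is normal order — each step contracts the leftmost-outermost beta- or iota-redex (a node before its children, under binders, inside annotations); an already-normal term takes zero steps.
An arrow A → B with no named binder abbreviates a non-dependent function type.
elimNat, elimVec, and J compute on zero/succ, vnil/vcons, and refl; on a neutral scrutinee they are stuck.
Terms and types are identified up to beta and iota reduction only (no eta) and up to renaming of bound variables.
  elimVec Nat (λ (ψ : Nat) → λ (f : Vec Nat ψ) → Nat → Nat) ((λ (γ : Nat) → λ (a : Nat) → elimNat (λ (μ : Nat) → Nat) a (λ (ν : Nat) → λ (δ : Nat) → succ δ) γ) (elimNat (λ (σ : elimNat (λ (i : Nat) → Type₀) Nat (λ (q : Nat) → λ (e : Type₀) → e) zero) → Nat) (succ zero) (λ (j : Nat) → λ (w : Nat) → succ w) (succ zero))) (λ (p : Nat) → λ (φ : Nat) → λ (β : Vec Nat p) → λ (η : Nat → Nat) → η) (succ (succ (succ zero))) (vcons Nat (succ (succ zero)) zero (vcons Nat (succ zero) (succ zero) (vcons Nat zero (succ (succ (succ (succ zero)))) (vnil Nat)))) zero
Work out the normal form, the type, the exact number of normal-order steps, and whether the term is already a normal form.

normal form:
  succ (succ zero)
the term's type:
  Nat
reduction steps (normal order): 29
already normal: no
first redex: an elimVec iota-redex


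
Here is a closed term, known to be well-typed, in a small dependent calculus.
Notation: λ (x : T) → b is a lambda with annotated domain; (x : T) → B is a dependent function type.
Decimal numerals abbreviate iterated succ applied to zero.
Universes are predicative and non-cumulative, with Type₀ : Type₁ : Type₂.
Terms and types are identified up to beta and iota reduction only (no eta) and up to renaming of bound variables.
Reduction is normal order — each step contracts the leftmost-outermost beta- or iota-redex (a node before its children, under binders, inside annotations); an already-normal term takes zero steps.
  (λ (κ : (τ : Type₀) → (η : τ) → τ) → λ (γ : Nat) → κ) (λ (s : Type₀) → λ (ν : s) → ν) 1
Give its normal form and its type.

resulting normal form:
  λ (κ : Type₀) → λ (τ : κ) → τ
type:
  (κ : Type₀) → (τ : κ) → κ
observation: 2 normal-order steps separate the term from its normal form.


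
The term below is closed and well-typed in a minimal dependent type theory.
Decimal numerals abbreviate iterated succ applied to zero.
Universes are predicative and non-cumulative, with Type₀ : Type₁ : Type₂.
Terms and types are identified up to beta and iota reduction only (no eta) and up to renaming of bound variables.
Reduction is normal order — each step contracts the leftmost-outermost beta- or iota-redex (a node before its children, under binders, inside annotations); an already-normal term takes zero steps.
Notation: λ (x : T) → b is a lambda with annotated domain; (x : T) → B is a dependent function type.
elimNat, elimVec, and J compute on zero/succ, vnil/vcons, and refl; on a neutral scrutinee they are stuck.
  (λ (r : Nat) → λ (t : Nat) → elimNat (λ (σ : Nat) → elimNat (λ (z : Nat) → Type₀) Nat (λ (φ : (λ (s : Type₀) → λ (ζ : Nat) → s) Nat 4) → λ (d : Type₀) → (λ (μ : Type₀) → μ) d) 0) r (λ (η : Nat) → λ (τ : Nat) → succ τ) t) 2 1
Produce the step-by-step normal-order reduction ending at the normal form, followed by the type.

normal-order reduction sequence:
  (λ (r : Nat) → λ (t : Nat) → elimNat (λ (σ : Nat) → elimNat (λ (z : Nat) → Type₀) Nat (λ (φ : (λ (s : Type₀) → λ (ζ : Nat) → s) Nat 4) → λ (d : Type₀) → (λ (μ : Type₀) → μ) d) 0) r (λ (η : Nat) → λ (τ : Nat) → succ τ) t) 2 1
  ~> (λ (r : Nat) → elimNat (λ (t : Nat) → elimNat (λ (σ : Nat) → Type₀) Nat (λ (z : (λ (φ : Type₀) → λ (s : Nat) → φ) Nat 4) → λ (ζ : Type₀) → (λ (d : Type₀) → d) ζ) 0) 2 (λ (μ : Nat) → λ (η : Nat) → succ η) r) 1
  ~> elimNat (λ (r : Nat) → elimNat (λ (t : Nat) → Type₀) Nat (λ (σ : (λ (z : Type₀) → λ (φ : Nat) → z) Nat 4) → λ (s : Type₀) → (λ (ζ : Type₀) → ζ) s) 0) 2 (λ (d : Nat) → λ (μ : Nat) → succ μ) 1
  ~> (λ (r : Nat) → λ (t : Nat) → succ t) 0 (elimNat (λ (σ : Nat) → elimNat (λ (z : Nat) → Type₀) Nat (λ (φ : (λ (s : Type₀) → λ (ζ : Nat) → s) Nat 4) → λ (d : Type₀) → (λ (μ : Type₀) → μ) d) 0) 2 (λ (η : Nat) → λ (τ : Nat) → succ τ) 0)
  ~> (λ (r : Nat) → succ r) (elimNat (λ (t : Nat) → elimNat (λ (σ : Nat) → Type₀) Nat (λ (z : (λ (φ : Type₀) → λ (s : Nat) → φ) Nat 4) → λ (ζ : Type₀) → (λ (d : Type₀) → d) ζ) 0) 2 (λ (μ : Nat) → λ (η : Nat) → succ η) 0)
  ~> succ (elimNat (λ (r : Nat) → elimNat (λ (t : Nat) → Type₀) Nat (λ (σ : (λ (z : Type₀) → λ (φ : Nat) → z) Nat 4) → λ (s : Type₀) → (λ (ζ : Type₀) → ζ) s) 0) 2 (λ (d : Nat) → λ (μ : Nat) → succ μ) 0)
  ~> 3
type:
  Nat


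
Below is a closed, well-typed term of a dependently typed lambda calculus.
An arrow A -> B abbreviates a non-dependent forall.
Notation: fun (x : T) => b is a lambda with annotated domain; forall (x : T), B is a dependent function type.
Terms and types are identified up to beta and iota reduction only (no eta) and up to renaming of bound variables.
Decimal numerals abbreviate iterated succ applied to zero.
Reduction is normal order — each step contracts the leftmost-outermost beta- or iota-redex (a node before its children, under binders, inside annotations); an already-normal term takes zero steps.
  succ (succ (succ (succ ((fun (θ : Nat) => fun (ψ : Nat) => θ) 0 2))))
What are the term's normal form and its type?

reduced normal form:
  4
inferred type:
  Nat


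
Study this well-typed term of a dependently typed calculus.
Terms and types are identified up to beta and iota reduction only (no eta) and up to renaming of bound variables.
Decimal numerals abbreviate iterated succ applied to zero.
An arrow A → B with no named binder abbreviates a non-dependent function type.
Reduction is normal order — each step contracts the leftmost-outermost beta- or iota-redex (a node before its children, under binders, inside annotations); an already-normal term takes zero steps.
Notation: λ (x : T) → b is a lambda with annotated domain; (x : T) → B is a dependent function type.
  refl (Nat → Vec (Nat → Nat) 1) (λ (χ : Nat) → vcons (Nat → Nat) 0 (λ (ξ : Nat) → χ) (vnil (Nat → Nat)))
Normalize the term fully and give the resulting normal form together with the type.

reduced normal form:
  refl (Nat → Vec (Nat → Nat) 1) (λ (χ : Nat) → vcons (Nat → Nat) 0 (λ (ξ : Nat) → χ) (vnil (Nat → Nat)))
type:
  Eq (Nat → Vec (Nat → Nat) 1) (λ (χ : Nat) → vcons (Nat → Nat) 0 (λ (ξ : Nat) → χ) (vnil (Nat → Nat))) (λ (ψ : Nat) → vcons (Nat → Nat) 0 (λ (ν : Nat) → ψ) (vnil (Nat → Nat)))
observation: the term is already in normal form.


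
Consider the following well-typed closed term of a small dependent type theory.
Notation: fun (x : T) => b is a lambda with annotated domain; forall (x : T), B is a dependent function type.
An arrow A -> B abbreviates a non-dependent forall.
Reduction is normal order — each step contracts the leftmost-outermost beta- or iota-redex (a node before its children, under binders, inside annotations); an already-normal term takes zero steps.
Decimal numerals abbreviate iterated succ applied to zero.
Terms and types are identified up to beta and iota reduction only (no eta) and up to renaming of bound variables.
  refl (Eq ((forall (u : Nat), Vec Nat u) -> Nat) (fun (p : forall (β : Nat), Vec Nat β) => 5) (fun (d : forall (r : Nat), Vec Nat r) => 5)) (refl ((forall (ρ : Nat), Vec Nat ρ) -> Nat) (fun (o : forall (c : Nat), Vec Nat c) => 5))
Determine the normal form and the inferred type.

reduced normal form:
  refl (Eq ((forall (u : Nat), Vec Nat u) -> Nat) (fun (p : forall (β : Nat), Vec Nat β) => 5) (fun (d : forall (r : Nat), Vec Nat r) => 5)) (refl ((forall (ρ : Nat), Vec Nat ρ) -> Nat) (fun (o : forall (c : Nat), Vec Nat c) => 5))
the term's type:
  Eq (Eq ((forall (u : Nat), Vec Nat u) -> Nat) (fun (p : forall (β : Nat), Vec Nat β) => 5) (fun (d : forall (r : Nat), Vec Nat r) => 5)) (refl ((forall (ρ : Nat), Vec Nat ρ) -> Nat) (fun (o : forall (c : Nat), Vec Nat c) => 5)) (refl ((forall (m : Nat), Vec Nat m) -> Nat) (fun (γ : forall (i : Nat), Vec Nat i) => 5))


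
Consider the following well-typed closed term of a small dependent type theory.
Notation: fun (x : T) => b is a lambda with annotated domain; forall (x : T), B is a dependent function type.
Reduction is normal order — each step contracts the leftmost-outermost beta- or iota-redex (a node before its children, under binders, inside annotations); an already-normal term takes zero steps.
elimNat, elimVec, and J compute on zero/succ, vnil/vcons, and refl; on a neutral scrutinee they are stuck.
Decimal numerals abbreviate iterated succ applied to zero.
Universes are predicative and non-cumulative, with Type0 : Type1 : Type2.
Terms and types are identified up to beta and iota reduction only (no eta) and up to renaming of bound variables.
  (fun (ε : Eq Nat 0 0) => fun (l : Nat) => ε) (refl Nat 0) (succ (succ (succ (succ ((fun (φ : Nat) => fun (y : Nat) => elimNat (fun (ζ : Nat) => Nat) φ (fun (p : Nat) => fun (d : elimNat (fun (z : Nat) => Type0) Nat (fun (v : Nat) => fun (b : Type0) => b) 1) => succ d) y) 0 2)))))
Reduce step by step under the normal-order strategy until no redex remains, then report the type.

normal-order reduction sequence:
  (fun (ε : Eq Nat 0 0) => fun (l : Nat) => ε) (refl Nat 0) (succ (succ (succ (succ ((fun (φ : Nat) => fun (y : Nat) => elimNat (fun (ζ : Nat) => Nat) φ (fun (p : Nat) => fun (d : elimNat (fun (z : Nat) => Type0) Nat (fun (v : Nat) => fun (b : Type0) => b) 1) => succ d) y) 0 2)))))
  ~> (fun (ε : Nat) => refl Nat 0) (succ (succ (succ (succ ((fun (l : Nat) => fun (φ : Nat) => elimNat (fun (y : Nat) => Nat) l (fun (ζ : Nat) => fun (p : elimNat (fun (d : Nat) => Type0) Nat (fun (z : Nat) => fun (v : Type0) => v) 1) => succ p) φ) 0 2)))))
  ~> refl Nat 0
inferred type:
  Eq Nat 0 0


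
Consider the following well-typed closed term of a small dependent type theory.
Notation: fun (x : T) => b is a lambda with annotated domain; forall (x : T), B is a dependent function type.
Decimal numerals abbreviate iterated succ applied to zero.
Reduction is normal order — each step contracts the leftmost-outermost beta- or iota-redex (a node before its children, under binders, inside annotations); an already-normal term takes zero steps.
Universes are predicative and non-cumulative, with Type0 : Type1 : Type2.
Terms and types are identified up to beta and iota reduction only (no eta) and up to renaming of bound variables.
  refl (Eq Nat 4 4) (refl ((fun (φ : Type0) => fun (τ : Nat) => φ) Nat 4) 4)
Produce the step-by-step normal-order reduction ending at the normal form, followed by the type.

reduction (normal order):
  refl (Eq Nat 4 4) (refl ((fun (φ : Type0) => fun (τ : Nat) => φ) Nat 4) 4)
  ~> refl (Eq Nat 4 4) (refl ((fun (φ : Nat) => Nat) 4) 4)
  ~> refl (Eq Nat 4 4) (refl Nat 4)
inferred type:
  Eq (Eq Nat 4 4) (refl Nat 4) (refl Nat 4)


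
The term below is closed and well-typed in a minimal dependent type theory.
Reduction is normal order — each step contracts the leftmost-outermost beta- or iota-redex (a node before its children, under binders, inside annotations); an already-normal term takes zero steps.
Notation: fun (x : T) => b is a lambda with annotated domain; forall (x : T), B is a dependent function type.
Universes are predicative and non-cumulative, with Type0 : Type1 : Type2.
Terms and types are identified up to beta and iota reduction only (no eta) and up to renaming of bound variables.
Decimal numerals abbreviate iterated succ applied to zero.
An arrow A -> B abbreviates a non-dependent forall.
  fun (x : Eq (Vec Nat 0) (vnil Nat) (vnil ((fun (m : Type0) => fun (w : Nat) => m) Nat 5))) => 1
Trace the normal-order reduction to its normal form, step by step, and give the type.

normal-order reduction sequence:
  fun (x : Eq (Vec Nat 0) (vnil Nat) (vnil ((fun (m : Type0) => fun (w : Nat) => m) Nat 5))) => 1
  ~> fun (x : Eq (Vec Nat 0) (vnil Nat) (vnil ((fun (m : Nat) => Nat) 5))) => 1
  ~> fun (x : Eq (Vec Nat 0) (vnil Nat) (vnil Nat)) => 1
type:
  Eq (Vec Nat 0) (vnil Nat) (vnil Nat) -> Nat


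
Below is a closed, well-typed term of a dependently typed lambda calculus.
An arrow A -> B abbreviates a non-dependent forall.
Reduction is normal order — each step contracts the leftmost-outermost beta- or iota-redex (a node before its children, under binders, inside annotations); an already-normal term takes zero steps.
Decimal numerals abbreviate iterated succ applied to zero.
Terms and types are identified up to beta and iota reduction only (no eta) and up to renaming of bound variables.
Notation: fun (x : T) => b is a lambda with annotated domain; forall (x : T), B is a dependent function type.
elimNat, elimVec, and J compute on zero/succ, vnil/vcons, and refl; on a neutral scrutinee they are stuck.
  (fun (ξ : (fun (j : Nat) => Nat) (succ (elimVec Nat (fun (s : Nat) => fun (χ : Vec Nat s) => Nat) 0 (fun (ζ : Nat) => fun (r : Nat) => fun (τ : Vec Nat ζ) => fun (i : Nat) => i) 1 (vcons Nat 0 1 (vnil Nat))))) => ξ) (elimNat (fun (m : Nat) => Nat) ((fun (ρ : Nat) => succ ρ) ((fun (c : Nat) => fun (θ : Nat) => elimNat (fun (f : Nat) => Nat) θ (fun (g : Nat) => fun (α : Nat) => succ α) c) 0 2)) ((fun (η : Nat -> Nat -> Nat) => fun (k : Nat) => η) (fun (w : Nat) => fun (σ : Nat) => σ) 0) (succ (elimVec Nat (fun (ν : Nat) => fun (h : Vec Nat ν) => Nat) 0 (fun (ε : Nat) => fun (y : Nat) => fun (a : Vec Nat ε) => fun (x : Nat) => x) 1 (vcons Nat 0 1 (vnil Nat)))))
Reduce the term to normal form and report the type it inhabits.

resulting normal form:
  3
the term's type:
  Nat
observation: the first redex contracted is a beta-redex; the normal form is reached in 19 normal-order steps.


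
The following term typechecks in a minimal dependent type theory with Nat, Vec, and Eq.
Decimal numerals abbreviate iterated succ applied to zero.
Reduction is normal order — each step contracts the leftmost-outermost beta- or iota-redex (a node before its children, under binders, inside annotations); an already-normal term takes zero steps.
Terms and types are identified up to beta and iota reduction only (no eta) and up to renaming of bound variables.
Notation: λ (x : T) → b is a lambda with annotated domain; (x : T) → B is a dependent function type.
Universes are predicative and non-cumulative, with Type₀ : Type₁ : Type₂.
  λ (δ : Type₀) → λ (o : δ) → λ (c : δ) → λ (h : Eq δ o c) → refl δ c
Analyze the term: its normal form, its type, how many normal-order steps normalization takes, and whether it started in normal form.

normal form:
  λ (δ : Type₀) → λ (o : δ) → λ (c : δ) → λ (h : Eq δ o c) → refl δ c
the term's type:
  (δ : Type₀) → (o : δ) → (c : δ) → (h : Eq δ o c) → Eq δ c c
normal-order step count: 0
already normal: yes


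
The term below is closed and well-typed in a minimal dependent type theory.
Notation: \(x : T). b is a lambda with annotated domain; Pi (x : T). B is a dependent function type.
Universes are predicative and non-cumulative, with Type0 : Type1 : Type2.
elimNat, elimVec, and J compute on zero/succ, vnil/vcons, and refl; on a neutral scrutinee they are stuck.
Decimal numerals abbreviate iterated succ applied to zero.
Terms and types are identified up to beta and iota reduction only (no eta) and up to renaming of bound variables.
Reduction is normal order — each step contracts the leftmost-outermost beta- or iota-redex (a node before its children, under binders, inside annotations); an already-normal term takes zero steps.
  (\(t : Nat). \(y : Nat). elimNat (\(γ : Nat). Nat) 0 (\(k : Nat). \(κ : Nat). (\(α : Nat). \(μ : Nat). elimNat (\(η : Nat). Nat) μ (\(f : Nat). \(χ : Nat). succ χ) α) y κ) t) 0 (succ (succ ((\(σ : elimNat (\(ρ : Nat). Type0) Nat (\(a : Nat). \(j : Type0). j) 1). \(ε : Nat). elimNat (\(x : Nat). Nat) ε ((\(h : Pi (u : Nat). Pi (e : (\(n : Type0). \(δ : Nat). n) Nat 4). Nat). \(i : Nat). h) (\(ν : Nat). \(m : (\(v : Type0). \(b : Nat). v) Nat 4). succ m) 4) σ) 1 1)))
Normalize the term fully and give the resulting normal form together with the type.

resulting normal form:
  0
the term's type:
  Nat


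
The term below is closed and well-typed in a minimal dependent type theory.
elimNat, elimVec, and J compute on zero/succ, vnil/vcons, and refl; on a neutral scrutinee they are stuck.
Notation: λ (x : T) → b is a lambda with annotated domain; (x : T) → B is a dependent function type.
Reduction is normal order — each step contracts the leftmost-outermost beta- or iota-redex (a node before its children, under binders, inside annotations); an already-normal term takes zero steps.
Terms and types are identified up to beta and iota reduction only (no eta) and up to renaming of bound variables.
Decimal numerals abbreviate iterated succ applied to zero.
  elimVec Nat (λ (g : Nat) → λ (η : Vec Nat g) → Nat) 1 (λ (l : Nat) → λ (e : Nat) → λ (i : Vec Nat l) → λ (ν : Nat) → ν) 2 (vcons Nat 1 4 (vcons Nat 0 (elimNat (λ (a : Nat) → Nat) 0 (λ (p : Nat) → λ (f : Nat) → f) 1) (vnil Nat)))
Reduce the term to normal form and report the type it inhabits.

normal form:
  1
inferred type:
  Nat


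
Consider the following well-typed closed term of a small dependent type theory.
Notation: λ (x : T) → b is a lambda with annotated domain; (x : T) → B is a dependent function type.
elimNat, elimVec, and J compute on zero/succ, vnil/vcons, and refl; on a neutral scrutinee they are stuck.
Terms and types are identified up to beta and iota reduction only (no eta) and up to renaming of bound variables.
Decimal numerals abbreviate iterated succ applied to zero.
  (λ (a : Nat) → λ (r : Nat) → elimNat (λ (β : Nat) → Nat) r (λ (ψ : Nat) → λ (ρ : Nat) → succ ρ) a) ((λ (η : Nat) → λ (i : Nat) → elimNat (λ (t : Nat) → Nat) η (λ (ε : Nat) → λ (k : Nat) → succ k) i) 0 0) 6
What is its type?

the term's type:
  Nat


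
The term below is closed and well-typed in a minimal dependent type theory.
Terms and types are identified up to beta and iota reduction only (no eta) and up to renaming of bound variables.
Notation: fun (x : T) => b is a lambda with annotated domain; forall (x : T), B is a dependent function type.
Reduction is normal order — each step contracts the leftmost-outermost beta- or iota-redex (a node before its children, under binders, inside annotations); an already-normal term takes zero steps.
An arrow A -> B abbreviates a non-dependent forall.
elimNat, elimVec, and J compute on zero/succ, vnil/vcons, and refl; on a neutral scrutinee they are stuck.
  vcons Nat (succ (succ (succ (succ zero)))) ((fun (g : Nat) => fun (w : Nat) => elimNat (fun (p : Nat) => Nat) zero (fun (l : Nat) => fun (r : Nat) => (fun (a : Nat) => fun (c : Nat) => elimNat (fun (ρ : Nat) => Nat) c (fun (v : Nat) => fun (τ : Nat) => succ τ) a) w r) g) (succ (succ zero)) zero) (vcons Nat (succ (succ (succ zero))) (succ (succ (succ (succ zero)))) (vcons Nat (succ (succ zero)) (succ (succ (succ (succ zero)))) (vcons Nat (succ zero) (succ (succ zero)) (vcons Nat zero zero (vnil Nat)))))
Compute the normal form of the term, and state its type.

resulting normal form:
  vcons Nat (succ (succ (succ (succ zero)))) zero (vcons Nat (succ (succ (succ zero))) (succ (succ (succ (succ zero)))) (vcons Nat (succ (succ zero)) (succ (succ (succ (succ zero)))) (vcons Nat (succ zero) (succ (succ zero)) (vcons Nat zero zero (vnil Nat)))))
type:
  Vec Nat (succ (succ (succ (succ (succ zero)))))


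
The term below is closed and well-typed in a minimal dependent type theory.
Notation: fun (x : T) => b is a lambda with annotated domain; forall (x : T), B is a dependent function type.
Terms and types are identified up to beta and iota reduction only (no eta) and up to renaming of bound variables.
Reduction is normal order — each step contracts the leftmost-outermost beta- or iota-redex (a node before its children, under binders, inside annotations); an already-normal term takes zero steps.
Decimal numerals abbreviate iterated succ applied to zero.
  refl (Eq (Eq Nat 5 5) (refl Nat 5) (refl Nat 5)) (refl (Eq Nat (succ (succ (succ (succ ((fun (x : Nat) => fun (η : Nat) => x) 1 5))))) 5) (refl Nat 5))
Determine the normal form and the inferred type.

resulting normal form:
  refl (Eq (Eq Nat 5 5) (refl Nat 5) (refl Nat 5)) (refl (Eq Nat 5 5) (refl Nat 5))
inferred type:
  Eq (Eq (Eq Nat 5 5) (refl Nat 5) (refl Nat 5)) (refl (Eq Nat 5 5) (refl Nat 5)) (refl (Eq Nat 5 5) (refl Nat 5))


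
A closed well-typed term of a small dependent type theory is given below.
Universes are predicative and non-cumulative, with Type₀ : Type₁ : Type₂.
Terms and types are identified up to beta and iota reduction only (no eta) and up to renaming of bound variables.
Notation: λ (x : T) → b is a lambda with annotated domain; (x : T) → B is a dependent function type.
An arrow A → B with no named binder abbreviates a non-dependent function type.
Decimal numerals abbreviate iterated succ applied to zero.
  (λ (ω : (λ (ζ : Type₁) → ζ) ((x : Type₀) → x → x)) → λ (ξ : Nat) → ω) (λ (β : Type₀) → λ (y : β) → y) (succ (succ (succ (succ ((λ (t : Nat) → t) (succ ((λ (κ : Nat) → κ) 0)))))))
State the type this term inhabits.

type:
  (ω : Type₀) → ω → ω


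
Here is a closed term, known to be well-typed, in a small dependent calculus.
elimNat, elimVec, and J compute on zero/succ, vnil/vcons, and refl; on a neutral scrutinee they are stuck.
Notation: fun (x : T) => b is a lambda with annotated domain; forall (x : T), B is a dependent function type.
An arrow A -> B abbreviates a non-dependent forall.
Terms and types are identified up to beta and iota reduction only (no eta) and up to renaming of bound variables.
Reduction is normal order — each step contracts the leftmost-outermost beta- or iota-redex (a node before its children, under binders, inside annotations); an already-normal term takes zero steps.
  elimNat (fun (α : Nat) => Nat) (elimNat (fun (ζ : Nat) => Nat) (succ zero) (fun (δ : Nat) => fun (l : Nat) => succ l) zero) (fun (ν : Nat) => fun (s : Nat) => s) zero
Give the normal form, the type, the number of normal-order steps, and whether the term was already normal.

normal form:
  succ zero
the term's type:
  Nat
normal-order step count: 2
started in normal form: no
first redex: an elimNat iota-redex


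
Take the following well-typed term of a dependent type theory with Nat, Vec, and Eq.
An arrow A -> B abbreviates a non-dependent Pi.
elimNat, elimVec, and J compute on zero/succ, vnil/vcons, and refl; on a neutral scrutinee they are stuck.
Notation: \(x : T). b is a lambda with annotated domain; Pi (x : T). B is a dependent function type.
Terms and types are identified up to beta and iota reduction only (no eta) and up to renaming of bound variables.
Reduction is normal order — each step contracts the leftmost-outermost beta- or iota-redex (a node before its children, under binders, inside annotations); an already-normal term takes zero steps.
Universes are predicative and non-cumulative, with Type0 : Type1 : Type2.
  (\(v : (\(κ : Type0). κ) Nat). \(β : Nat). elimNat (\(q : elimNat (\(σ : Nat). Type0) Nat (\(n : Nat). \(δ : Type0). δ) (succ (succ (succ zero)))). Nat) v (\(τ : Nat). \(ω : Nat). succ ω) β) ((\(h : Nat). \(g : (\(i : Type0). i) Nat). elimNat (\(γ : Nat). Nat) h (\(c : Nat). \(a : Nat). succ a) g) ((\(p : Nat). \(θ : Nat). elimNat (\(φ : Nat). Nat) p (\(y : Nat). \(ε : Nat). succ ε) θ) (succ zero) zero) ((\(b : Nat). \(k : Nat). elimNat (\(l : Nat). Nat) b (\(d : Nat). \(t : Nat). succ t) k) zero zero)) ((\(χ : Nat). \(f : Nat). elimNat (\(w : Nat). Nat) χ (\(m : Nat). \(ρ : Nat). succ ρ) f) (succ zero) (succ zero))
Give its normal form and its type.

resulting normal form:
  succ (succ (succ zero))
inferred type:
  Nat


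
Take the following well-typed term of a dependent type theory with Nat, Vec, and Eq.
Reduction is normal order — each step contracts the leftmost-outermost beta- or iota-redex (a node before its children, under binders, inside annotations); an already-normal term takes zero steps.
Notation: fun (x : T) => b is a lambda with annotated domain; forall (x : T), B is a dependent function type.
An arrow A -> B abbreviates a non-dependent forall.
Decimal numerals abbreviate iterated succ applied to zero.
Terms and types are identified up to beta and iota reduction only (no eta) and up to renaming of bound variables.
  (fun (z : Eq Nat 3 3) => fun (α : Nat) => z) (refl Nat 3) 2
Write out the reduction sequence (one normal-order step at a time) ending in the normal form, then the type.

reduction (normal order):
  (fun (z : Eq Nat 3 3) => fun (α : Nat) => z) (refl Nat 3) 2
  ~> (fun (z : Nat) => refl Nat 3) 2
  ~> refl Nat 3
type:
  Eq Nat 3 3


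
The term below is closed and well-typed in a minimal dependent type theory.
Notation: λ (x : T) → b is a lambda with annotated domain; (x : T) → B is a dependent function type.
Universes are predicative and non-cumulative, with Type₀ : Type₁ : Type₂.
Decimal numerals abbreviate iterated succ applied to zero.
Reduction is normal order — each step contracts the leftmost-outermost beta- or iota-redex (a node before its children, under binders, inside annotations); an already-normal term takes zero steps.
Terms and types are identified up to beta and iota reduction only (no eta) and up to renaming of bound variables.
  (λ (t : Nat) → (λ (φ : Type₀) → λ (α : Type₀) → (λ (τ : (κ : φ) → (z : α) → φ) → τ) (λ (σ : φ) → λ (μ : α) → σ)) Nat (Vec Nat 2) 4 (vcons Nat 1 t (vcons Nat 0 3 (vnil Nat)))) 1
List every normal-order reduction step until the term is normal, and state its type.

normal-order reduction sequence:
  (λ (t : Nat) → (λ (φ : Type₀) → λ (α : Type₀) → (λ (τ : (κ : φ) → (z : α) → φ) → τ) (λ (σ : φ) → λ (μ : α) → σ)) Nat (Vec Nat 2) 4 (vcons Nat 1 t (vcons Nat 0 3 (vnil Nat)))) 1
  ~> (λ (t : Type₀) → λ (φ : Type₀) → (λ (α : (τ : t) → (κ : φ) → t) → α) (λ (z : t) → λ (σ : φ) → z)) Nat (Vec Nat 2) 4 (vcons Nat 1 1 (vcons Nat 0 3 (vnil Nat)))
  ~> (λ (t : Type₀) → (λ (φ : (α : Nat) → (τ : t) → Nat) → φ) (λ (κ : Nat) → λ (z : t) → κ)) (Vec Nat 2) 4 (vcons Nat 1 1 (vcons Nat 0 3 (vnil Nat)))
  ~> (λ (t : (φ : Nat) → (α : Vec Nat 2) → Nat) → t) (λ (τ : Nat) → λ (κ : Vec Nat 2) → τ) 4 (vcons Nat 1 1 (vcons Nat 0 3 (vnil Nat)))
  ~> (λ (t : Nat) → λ (φ : Vec Nat 2) → t) 4 (vcons Nat 1 1 (vcons Nat 0 3 (vnil Nat)))
  ~> (λ (t : Vec Nat 2) → 4) (vcons Nat 1 1 (vcons Nat 0 3 (vnil Nat)))
  ~> 4
type:
  Nat


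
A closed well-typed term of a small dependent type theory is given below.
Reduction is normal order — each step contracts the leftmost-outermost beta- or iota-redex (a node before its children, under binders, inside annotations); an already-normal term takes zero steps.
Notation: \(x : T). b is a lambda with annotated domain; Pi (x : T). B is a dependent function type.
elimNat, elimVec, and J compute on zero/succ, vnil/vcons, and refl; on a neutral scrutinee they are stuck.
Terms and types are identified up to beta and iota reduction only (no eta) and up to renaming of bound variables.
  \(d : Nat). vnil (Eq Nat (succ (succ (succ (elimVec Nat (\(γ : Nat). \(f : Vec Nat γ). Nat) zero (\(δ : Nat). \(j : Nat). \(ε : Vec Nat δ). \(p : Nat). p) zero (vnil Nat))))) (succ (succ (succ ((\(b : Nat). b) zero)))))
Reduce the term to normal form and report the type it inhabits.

reduced normal form:
  \(d : Nat). vnil (Eq Nat (succ (succ (succ zero))) (succ (succ (succ zero))))
type:
  Pi (d : Nat). Vec (Eq Nat (succ (succ (succ zero))) (succ (succ (succ zero)))) zero


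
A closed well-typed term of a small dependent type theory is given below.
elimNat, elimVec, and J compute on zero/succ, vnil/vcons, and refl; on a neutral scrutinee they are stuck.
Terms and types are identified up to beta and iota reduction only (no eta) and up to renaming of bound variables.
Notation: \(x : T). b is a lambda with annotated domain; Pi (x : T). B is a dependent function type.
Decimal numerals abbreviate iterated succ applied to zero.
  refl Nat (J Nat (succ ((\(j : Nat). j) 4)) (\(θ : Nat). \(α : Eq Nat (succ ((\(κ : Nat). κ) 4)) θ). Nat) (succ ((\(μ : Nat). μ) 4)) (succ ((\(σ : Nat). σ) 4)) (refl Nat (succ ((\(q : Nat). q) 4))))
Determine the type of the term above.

inferred type:
  Eq Nat 5 5


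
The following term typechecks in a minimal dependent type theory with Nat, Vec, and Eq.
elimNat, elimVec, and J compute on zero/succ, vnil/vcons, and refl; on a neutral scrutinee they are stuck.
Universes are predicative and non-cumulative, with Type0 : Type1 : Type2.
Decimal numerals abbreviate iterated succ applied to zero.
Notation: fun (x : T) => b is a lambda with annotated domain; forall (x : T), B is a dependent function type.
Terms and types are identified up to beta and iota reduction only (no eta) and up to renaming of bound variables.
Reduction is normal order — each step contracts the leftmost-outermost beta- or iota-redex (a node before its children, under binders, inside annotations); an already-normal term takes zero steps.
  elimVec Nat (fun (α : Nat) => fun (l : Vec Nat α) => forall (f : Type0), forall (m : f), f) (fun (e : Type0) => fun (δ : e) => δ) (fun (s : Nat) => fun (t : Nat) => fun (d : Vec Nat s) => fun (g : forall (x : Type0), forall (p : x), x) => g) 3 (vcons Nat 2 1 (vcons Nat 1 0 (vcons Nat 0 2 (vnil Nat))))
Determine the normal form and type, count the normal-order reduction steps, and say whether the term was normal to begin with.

reduced normal form:
  fun (α : Type0) => fun (l : α) => l
type:
  forall (α : Type0), forall (l : α), α
steps to reach normal form (normal order): 16
started in normal form: no
first contracted redex: an elimVec iota-redex
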